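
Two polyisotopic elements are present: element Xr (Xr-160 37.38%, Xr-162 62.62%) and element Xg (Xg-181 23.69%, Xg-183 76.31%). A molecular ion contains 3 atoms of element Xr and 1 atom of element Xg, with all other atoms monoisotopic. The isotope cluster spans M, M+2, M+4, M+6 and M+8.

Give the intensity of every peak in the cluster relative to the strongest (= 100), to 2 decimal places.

Element Xr pattern (n=3): 0.05222974 : 0.26249009 : 0.43973059 : 0.24554958
Element Xg pattern (n=1): 0.2369 : 0.7631
Convolve the two distributions (both contribute in 2-u steps):
  M: 0.05222974×0.2369 = 0.012373
  M+2: 0.05222974×0.7631 + 0.26249009×0.2369 = 0.102040
  M+4: 0.26249009×0.7631 + 0.43973059×0.2369 = 0.304478
  M+6: 0.43973059×0.7631 + 0.24554958×0.2369 = 0.393729
  M+8: 0.24554958×0.7631 = 0.187379
Scale to base peak (0.393729) = 100: 3.14 : 25.92 : 77.33 : 100.00 : 47.59

3.14 : 25.92 : 77.33 : 100.00 : 47.59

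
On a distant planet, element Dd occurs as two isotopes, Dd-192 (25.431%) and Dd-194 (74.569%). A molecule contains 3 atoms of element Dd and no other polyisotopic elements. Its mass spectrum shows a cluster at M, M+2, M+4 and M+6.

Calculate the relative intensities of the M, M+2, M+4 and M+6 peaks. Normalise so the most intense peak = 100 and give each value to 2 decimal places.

Each Dd atom is independently Dd-192 (p = 0.25431) or Dd-194 (q = 0.74569); the cluster is the binomial expansion (p + q)^3.
P(M) = 0.25431^3 = 0.016447
P(M+2) = 3 × 0.25431^2 × 0.74569^1 = 0.144679
P(M+4) = 3 × 0.25431^1 × 0.74569^2 = 0.424230
P(M+6) = 0.74569^3 = 0.414644
The M+4 peak is largest (0.424230); scaling to 100 gives 3.88 : 34.10 : 100.00 : 97.74.

3.88 : 34.10 : 100.00 : 97.74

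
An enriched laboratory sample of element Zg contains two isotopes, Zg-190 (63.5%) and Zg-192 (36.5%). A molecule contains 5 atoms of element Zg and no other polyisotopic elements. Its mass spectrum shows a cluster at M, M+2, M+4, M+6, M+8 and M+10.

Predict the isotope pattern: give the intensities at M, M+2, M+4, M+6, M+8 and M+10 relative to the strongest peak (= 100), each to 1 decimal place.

Each Zg atom is independently Zg-190 (p = 0.635) or Zg-192 (q = 0.365); the cluster is the binomial expansion (p + q)^5.
P(M) = 0.635^5 = 0.103245
P(M+2) = 5 × 0.635^4 × 0.365^1 = 0.296727
P(M+4) = 10 × 0.635^3 × 0.365^2 = 0.341120
P(M+6) = 10 × 0.635^2 × 0.365^3 = 0.196077
P(M+8) = 5 × 0.635^1 × 0.365^4 = 0.056353
P(M+10) = 0.365^5 = 0.006478
The M+4 peak is largest (0.341120); scaling to 100 gives 30.3 : 87.0 : 100.0 : 57.5 : 16.5 : 1.9.

30.3 : 87.0 : 100.0 : 57.5 : 16.5 : 1.9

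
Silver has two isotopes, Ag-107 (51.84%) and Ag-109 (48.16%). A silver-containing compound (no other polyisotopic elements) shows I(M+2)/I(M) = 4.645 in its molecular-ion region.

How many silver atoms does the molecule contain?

The M+2/M ratio from n Ag atoms is n · q/p = n · 0.4816/0.5184.
n = 4.645 × 0.5184/0.4816 = 5.00 ≈ 5

5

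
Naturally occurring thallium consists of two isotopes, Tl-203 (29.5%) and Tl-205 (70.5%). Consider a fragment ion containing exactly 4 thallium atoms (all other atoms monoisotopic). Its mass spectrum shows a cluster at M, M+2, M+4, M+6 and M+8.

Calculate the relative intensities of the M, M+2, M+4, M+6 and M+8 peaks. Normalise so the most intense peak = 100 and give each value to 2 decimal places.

1.83 : 17.51 : 62.77 : 100.00 : 59.75

Expanding (0.295 + 0.705)^4:
P(M) = 0.295^4 = 0.007573
P(M+2) = 4 × 0.295^3 × 0.705^1 = 0.072396
P(M+4) = 6 × 0.295^2 × 0.705^2 = 0.259522
P(M+6) = 4 × 0.295^1 × 0.705^3 = 0.413475
P(M+8) = 0.705^4 = 0.247034
The M+6 peak is largest (0.413475); scaling to 100 gives 1.83 : 17.51 : 62.77 : 100.00 : 59.75.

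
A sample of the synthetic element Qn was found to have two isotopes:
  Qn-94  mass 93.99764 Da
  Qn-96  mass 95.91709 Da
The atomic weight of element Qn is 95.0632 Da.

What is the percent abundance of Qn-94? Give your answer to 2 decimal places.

44.49%

Let x be the fractional abundance of Qn-94; then Qn-96 has abundance 1 − x.
93.99764·x + 95.91709·(1 − x) = 95.0632
(93.99764 − 95.91709)·x = 95.0632 − 95.91709
x = -0.85389 / -1.91945 = 0.44486 → 44.49% Qn-94, 55.51% Qn-96.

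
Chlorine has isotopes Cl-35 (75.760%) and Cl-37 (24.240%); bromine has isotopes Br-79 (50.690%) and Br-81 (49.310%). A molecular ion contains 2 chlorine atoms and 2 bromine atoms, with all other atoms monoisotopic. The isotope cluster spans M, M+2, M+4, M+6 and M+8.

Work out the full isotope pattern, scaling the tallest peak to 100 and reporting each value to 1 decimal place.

38.7 : 100.0 : 88.7 : 31.1 : 3.7

Chlorine pattern (n=2): 0.57395776 : 0.36728448 : 0.05875776
Bromine pattern (n=2): 0.25694761 : 0.49990478 : 0.24314761
Convolve the two distributions (both contribute in 2-u steps):
  M: 0.57395776×0.25694761 = 0.147477
  M+2: 0.57395776×0.49990478 + 0.36728448×0.25694761 = 0.381297
  M+4: 0.57395776×0.24314761 + 0.36728448×0.49990478 + 0.05875776×0.25694761 = 0.338261
  M+6: 0.36728448×0.24314761 + 0.05875776×0.49990478 = 0.118678
  M+8: 0.05875776×0.24314761 = 0.014287
Scale to base peak (0.381297) = 100: 38.7 : 100.0 : 88.7 : 31.1 : 3.7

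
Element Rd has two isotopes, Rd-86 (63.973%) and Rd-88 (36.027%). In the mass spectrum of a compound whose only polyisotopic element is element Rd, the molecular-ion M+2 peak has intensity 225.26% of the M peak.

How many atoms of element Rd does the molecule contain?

4

The M+2/M ratio from n Rd atoms is n · q/p = n · 0.36027/0.63973.
n = 2.2526 × 0.63973/0.36027 = 4.00 ≈ 4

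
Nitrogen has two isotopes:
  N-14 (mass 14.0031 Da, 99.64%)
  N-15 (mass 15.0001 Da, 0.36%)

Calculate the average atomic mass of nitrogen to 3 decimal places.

Weight each isotope mass by its fractional abundance: 0.9964 × 14.0031 + 0.0036 × 15.0001
= 13.95269 + 0.05400 = 14.00669 Da

14.007 Da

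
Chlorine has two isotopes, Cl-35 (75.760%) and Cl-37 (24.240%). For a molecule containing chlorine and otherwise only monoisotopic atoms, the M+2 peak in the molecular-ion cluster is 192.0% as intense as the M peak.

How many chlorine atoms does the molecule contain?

With n Cl atoms, P(M+2)/P(M) = C(n,1)·p^(n−1)q / p^n = n·q/p = n · 0.24240/0.75760.
n = 1.920 × 0.75760/0.24240 = 6.00 ≈ 6

6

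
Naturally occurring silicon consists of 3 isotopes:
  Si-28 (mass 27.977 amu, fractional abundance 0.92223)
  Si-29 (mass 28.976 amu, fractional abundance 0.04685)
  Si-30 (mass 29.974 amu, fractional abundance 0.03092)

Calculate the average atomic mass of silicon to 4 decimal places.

Ar = Σ fᵢ·mᵢ = 0.92223 × 27.977 + 0.04685 × 28.976 + 0.03092 × 29.974
= 25.80123 + 1.35753 + 0.92680 = 28.08556 amu

28.0856 amu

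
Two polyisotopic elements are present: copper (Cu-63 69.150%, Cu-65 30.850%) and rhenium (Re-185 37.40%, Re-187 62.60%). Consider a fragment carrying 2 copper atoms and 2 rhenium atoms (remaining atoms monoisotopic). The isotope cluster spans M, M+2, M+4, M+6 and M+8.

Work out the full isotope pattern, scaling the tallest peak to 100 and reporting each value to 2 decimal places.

Copper pattern (n=2): 0.47817225 : 0.4266555 : 0.09517225
Rhenium pattern (n=2): 0.139876 : 0.468248 : 0.391876
Convolve the two distributions (both contribute in 2-u steps):
  M: 0.47817225×0.139876 = 0.066885
  M+2: 0.47817225×0.468248 + 0.4266555×0.139876 = 0.283582
  M+4: 0.47817225×0.391876 + 0.4266555×0.468248 + 0.09517225×0.139876 = 0.400477
  M+6: 0.4266555×0.391876 + 0.09517225×0.468248 = 0.211760
  M+8: 0.09517225×0.391876 = 0.037296
Scale to base peak (0.400477) = 100: 16.70 : 70.81 : 100.00 : 52.88 : 9.31

16.70 : 70.81 : 100.00 : 52.88 : 9.31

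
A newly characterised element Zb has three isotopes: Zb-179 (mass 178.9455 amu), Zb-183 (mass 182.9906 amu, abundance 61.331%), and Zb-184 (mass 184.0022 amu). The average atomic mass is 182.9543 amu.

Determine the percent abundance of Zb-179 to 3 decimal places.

Let x and y be the fractions of Zb-179 and Zb-184. Then x + y = 1 − 0.61331 = 0.38669 and 178.9455x + 184.0022y = 182.9543 − 0.61331×182.9906 = 70.724335114.
Substituting: 178.9455x + 184.0022(0.38669 − x) = 70.724335114
(178.9455 − 184.0022)x = -0.427475604  ⇒  x = 0.08454, y = 0.30215
Zb-179: 8.454%, Zb-184: 30.215%.

8.454%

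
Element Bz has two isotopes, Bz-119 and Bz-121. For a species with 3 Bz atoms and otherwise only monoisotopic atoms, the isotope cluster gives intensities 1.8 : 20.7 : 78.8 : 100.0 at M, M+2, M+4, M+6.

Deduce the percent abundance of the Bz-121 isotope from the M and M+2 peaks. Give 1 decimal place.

Write p for the Bz-119 fraction. I(M+2)/I(M) = [C(3,1)·p^2·(1−p)] / p^3 = 3·(1−p)/p = 20.7/1.8 = 11.5000
(1−p)/p = 11.5000/3 = 3.8333  ⇒  p = 1/(1 + 3.8333) = 0.2069
Bz-119: 20.7%, Bz-121: 79.3%.

79.3%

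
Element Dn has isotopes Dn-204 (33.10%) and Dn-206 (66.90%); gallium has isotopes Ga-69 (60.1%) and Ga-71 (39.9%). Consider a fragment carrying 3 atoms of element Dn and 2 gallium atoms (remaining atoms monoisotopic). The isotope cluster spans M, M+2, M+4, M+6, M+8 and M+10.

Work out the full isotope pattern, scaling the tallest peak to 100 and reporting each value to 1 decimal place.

Element Dn pattern (n=3): 0.03626469 : 0.21988893 : 0.44442807 : 0.29941831
Gallium pattern (n=2): 0.361201 : 0.479598 : 0.159201
Convolve the two distributions (both contribute in 2-u steps):
  M: 0.03626469×0.361201 = 0.013099
  M+2: 0.03626469×0.479598 + 0.21988893×0.361201 = 0.096817
  M+4: 0.03626469×0.159201 + 0.21988893×0.479598 + 0.44442807×0.361201 = 0.271760
  M+6: 0.21988893×0.159201 + 0.44442807×0.479598 + 0.29941831×0.361201 = 0.356304
  M+8: 0.44442807×0.159201 + 0.29941831×0.479598 = 0.214354
  M+10: 0.29941831×0.159201 = 0.047668
Scale to base peak (0.356304) = 100: 3.7 : 27.2 : 76.3 : 100.0 : 60.2 : 13.4

3.7 : 27.2 : 76.3 : 100.0 : 60.2 : 13.4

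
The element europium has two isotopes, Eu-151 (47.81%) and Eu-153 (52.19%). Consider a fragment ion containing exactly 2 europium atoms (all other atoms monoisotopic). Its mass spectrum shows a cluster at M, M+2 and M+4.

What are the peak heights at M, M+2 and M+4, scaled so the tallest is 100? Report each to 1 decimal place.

45.8 : 100.0 : 54.6

The 2 Eu atoms are independent, so intensities follow the terms of (0.4781 + 0.5219)^2.
P(M) = 0.4781^2 = 0.228580
P(M+2) = 2 × 0.4781^1 × 0.5219^1 = 0.499041
P(M+4) = 0.5219^2 = 0.272380
The M+2 peak is largest (0.499041); scaling to 100 gives 45.8 : 100.0 : 54.6.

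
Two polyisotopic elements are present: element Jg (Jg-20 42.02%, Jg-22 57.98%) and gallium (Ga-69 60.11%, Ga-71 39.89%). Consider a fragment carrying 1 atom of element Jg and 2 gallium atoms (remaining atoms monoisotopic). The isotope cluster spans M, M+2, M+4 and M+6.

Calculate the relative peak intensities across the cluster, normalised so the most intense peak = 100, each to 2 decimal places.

36.94 : 100.00 : 83.92 : 22.45

Element Jg pattern (n=1): 0.4202 : 0.5798
Gallium pattern (n=2): 0.36132121 : 0.47955758 : 0.15912121
Convolve the two distributions (both contribute in 2-u steps):
  M: 0.4202×0.36132121 = 0.151827
  M+2: 0.4202×0.47955758 + 0.5798×0.36132121 = 0.411004
  M+4: 0.4202×0.15912121 + 0.5798×0.47955758 = 0.344910
  M+6: 0.5798×0.15912121 = 0.092258
Scale to base peak (0.411004) = 100: 36.94 : 100.00 : 83.92 : 22.45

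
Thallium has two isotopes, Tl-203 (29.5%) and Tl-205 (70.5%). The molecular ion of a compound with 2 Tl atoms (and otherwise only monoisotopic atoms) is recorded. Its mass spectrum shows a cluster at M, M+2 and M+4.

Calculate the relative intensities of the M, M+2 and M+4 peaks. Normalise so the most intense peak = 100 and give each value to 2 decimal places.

Expanding (0.295 + 0.705)^2:
P(M) = 0.295^2 = 0.087025
P(M+2) = 2 × 0.295^1 × 0.705^1 = 0.415950
P(M+4) = 0.705^2 = 0.497025
The M+4 peak is largest (0.497025); scaling to 100 gives 17.51 : 83.69 : 100.00.

17.51 : 83.69 : 100.00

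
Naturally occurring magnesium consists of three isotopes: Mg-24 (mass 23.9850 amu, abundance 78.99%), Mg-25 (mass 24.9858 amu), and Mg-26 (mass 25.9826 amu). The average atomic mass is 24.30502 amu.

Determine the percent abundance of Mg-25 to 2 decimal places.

Let x and y be the fractions of Mg-25 and Mg-26. Then x + y = 1 − 0.7899 = 0.2101 and 24.9858x + 25.9826y = 24.30502 − 0.7899×23.9850 = 5.3592685.
Substituting: 24.9858x + 25.9826(0.2101 − x) = 5.3592685
(24.9858 − 25.9826)x = -0.09967576  ⇒  x = 0.10000, y = 0.11010
Mg-25: 10.00%, Mg-26: 11.01%.

10.00%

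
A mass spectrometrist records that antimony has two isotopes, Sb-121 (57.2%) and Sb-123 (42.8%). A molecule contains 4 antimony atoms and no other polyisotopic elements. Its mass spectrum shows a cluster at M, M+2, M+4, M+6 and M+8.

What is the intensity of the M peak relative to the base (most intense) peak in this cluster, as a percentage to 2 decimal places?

29.77%

(0.572 + 0.428)^4 gives M 0.1070, M+2 0.3204, M+4 0.3596, M+6 0.1794, M+8 0.0336; the largest is M+4.
P(M+4) = C(4,2) × 0.572^2 × 0.428^2 = 6 × 0.327184 × 0.183184 = 0.359609 (base)
P(M) = C(4,0) × 0.572^4 × 0.428^0 = 1 × 0.10704937 × 1.0000 = 0.107049
Relative intensity = 0.107049 / 0.359609 × 100 = 29.77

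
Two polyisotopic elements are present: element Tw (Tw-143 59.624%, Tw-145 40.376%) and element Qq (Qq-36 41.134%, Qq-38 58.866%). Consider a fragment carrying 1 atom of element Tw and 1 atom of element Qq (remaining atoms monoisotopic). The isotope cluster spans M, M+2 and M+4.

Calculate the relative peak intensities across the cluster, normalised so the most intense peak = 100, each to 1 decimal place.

Element Tw pattern (n=1): 0.59624 : 0.40376
Element Qq pattern (n=1): 0.41134 : 0.58866
Convolve the two distributions (both contribute in 2-u steps):
  M: 0.59624×0.41134 = 0.245257
  M+2: 0.59624×0.58866 + 0.40376×0.41134 = 0.517065
  M+4: 0.40376×0.58866 = 0.237677
Scale to base peak (0.517065) = 100: 47.4 : 100.0 : 46.0

47.4 : 100.0 : 46.0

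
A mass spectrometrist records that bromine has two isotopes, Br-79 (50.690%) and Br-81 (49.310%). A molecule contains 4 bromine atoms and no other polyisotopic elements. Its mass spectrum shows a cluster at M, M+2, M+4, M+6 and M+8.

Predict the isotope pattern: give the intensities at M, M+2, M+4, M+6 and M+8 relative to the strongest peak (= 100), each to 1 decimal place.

Expanding (0.50690 + 0.49310)^4:
P(M) = 0.50690^4 = 0.066022
P(M+2) = 4 × 0.50690^3 × 0.49310^1 = 0.256899
P(M+4) = 6 × 0.50690^2 × 0.49310^2 = 0.374857
P(M+6) = 4 × 0.50690^1 × 0.49310^3 = 0.243101
P(M+8) = 0.49310^4 = 0.059121
The M+4 peak is largest (0.374857); scaling to 100 gives 17.6 : 68.5 : 100.0 : 64.9 : 15.8.

17.6 : 68.5 : 100.0 : 64.9 : 15.8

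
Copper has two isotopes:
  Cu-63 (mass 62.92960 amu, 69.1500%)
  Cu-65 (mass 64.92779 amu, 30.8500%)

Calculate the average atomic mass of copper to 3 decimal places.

63.546 amu

Weight each isotope mass by its fractional abundance: 0.691500 × 62.92960 + 0.308500 × 64.92779
= 43.515818 + 20.030223 = 63.546041 amu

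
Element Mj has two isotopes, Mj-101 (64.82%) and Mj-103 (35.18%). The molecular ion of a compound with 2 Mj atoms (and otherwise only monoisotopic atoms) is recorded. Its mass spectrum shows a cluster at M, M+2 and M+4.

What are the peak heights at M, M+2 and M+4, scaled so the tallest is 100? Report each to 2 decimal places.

92.13 : 100.00 : 27.14

Expanding (0.6482 + 0.3518)^2:
P(M) = 0.6482^2 = 0.420163
P(M+2) = 2 × 0.6482^1 × 0.3518^1 = 0.456074
P(M+4) = 0.3518^2 = 0.123763
The M+2 peak is largest (0.456074); scaling to 100 gives 92.13 : 100.00 : 27.14.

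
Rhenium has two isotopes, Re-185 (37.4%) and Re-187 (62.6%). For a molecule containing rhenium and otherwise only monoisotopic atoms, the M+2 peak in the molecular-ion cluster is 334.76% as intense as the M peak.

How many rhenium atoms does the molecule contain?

2

With n Re atoms, P(M+2)/P(M) = C(n,1)·p^(n−1)q / p^n = n·q/p = n · 0.626/0.374.
n = 3.3476 × 0.374/0.626 = 2.00 ≈ 2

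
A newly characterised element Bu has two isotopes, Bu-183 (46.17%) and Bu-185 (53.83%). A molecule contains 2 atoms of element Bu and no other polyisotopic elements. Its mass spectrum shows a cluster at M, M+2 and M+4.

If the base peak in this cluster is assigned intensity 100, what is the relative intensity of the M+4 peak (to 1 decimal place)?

58.3

Term probabilities: M 0.2132, M+2 0.4971, M+4 0.2898. Base peak = M+2.
P(M+2) = C(2,1) × 0.4617^1 × 0.5383^1 = 2 × 0.4617 × 0.5383 = 0.497066 (base)
P(M+4) = C(2,2) × 0.4617^0 × 0.5383^2 = 1 × 1.0000 × 0.28976689 = 0.289767
Relative intensity = 0.289767 / 0.497066 × 100 = 58.3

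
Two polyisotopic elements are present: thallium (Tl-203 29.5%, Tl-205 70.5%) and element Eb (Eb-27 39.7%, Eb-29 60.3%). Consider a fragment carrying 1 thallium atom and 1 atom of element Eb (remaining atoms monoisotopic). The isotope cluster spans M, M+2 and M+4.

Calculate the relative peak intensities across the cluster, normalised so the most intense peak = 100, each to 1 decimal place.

25.6 : 100.0 : 92.9

Thallium pattern (n=1): 0.2950 : 0.7050
Element Eb pattern (n=1): 0.3970 : 0.6030
Convolve the two distributions (both contribute in 2-u steps):
  M: 0.2950×0.3970 = 0.117115
  M+2: 0.2950×0.6030 + 0.7050×0.3970 = 0.457770
  M+4: 0.7050×0.6030 = 0.425115
Scale to base peak (0.457770) = 100: 25.6 : 100.0 : 92.9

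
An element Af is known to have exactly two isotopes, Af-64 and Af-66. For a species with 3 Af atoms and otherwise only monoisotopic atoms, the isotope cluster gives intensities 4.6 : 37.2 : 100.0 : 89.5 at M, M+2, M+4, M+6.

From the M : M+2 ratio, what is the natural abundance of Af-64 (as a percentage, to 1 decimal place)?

27.1%

Let p = fractional abundance of Af-64. I(M+2)/I(M) = [C(3,1)·p^2·(1−p)] / p^3 = 3·(1−p)/p = 37.2/4.6 = 8.0870
(1−p)/p = 8.0870/3 = 2.6957  ⇒  p = 1/(1 + 2.6957) = 0.2706
Af-64: 27.1%, Af-66: 72.9%.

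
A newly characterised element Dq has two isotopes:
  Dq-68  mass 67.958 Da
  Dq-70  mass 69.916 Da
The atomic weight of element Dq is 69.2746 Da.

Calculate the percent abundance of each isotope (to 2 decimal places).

Let x be the fractional abundance of Dq-68; then Dq-70 has abundance 1 − x.
67.958·x + 69.916·(1 − x) = 69.2746
(67.958 − 69.916)·x = 69.2746 − 69.916
x = -0.6414 / -1.958 = 0.32758 → 32.76% Dq-68, 67.24% Dq-70.

Dq-68: 32.76%, Dq-70: 67.24%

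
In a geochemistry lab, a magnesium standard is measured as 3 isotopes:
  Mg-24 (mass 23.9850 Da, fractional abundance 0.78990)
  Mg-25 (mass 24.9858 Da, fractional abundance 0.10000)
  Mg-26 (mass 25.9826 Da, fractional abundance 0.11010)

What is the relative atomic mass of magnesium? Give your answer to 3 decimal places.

24.305 Da

Weight each isotope mass by its fractional abundance: 0.78990 × 23.9850 + 0.10000 × 24.9858 + 0.11010 × 25.9826
= 18.94575 + 2.49858 + 2.86068 = 24.30501 Da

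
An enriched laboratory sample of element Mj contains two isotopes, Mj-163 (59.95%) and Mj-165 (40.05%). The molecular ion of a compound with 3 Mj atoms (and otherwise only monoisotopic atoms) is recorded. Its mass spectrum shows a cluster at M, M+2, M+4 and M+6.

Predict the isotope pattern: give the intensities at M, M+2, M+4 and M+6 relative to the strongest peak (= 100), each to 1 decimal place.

49.9 : 100.0 : 66.8 : 14.9

Each Mj atom is independently Mj-163 (p = 0.5995) or Mj-165 (q = 0.4005); the cluster is the binomial expansion (p + q)^3.
P(M) = 0.5995^3 = 0.215460
P(M+2) = 3 × 0.5995^2 × 0.4005^1 = 0.431819
P(M+4) = 3 × 0.5995^1 × 0.4005^2 = 0.288480
P(M+6) = 0.4005^3 = 0.064240
The M+2 peak is largest (0.431819); scaling to 100 gives 49.9 : 100.0 : 66.8 : 14.9.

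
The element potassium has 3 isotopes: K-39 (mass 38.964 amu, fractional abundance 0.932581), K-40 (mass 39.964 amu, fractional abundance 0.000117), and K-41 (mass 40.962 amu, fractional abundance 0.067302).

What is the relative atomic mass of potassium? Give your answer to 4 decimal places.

Ar = Σ fᵢ·mᵢ = 0.932581 × 38.964 + 0.000117 × 39.964 + 0.067302 × 40.962
= 36.33709 + 0.00468 + 2.75682 = 39.09859 amu

39.0986 amu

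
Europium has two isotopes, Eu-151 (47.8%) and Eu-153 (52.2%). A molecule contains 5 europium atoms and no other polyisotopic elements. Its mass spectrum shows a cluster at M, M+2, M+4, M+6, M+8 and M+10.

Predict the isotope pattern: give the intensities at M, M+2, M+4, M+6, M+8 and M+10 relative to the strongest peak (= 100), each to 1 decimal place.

7.7 : 41.9 : 91.6 : 100.0 : 54.6 : 11.9

Expanding (0.478 + 0.522)^5:
P(M) = 0.478^5 = 0.024954
P(M+2) = 5 × 0.478^4 × 0.522^1 = 0.136255
P(M+4) = 10 × 0.478^3 × 0.522^2 = 0.297594
P(M+6) = 10 × 0.478^2 × 0.522^3 = 0.324988
P(M+8) = 5 × 0.478^1 × 0.522^4 = 0.177452
P(M+10) = 0.522^5 = 0.038757
The M+6 peak is largest (0.324988); scaling to 100 gives 7.7 : 41.9 : 91.6 : 100.0 : 54.6 : 11.9.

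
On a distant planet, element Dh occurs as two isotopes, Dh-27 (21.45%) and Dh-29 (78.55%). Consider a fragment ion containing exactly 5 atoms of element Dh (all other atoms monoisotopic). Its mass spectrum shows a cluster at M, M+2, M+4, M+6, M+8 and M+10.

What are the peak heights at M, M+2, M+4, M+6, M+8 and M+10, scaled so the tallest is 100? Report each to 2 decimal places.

0.11 : 2.04 : 14.91 : 54.61 : 100.00 : 73.24

The 5 Dh atoms are independent, so intensities follow the terms of (0.2145 + 0.7855)^5.
P(M) = 0.2145^5 = 0.000454
P(M+2) = 5 × 0.2145^4 × 0.7855^1 = 0.008314
P(M+4) = 10 × 0.2145^3 × 0.7855^2 = 0.060894
P(M+6) = 10 × 0.2145^2 × 0.7855^3 = 0.222994
P(M+8) = 5 × 0.2145^1 × 0.7855^4 = 0.408303
P(M+10) = 0.7855^5 = 0.299041
The M+8 peak is largest (0.408303); scaling to 100 gives 0.11 : 2.04 : 14.91 : 54.61 : 100.00 : 73.24.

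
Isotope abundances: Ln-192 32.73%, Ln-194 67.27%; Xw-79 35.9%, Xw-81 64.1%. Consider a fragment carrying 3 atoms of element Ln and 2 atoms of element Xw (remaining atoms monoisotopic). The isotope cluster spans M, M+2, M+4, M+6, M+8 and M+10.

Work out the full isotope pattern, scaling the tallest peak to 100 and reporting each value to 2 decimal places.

1.36 : 13.23 : 51.47 : 100.00 : 97.03 : 37.61

Element Ln pattern (n=3): 0.03506211 : 0.21618955 : 0.44433458 : 0.30441376
Element Xw pattern (n=2): 0.128881 : 0.460238 : 0.410881
Convolve the two distributions (both contribute in 2-u steps):
  M: 0.03506211×0.128881 = 0.004519
  M+2: 0.03506211×0.460238 + 0.21618955×0.128881 = 0.044000
  M+4: 0.03506211×0.410881 + 0.21618955×0.460238 + 0.44433458×0.128881 = 0.171171
  M+6: 0.21618955×0.410881 + 0.44433458×0.460238 + 0.30441376×0.128881 = 0.332561
  M+8: 0.44433458×0.410881 + 0.30441376×0.460238 = 0.322671
  M+10: 0.30441376×0.410881 = 0.125078
Scale to base peak (0.332561) = 100: 1.36 : 13.23 : 51.47 : 100.00 : 97.03 : 37.61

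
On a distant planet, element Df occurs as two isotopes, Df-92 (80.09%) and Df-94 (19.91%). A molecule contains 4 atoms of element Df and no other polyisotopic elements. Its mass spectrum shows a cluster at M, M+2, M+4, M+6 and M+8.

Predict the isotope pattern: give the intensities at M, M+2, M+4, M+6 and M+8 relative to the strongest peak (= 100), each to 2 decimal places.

100.00 : 99.44 : 37.08 : 6.15 : 0.38

Expanding (0.8009 + 0.1991)^4:
P(M) = 0.8009^4 = 0.411446
P(M+2) = 4 × 0.8009^3 × 0.1991^1 = 0.409135
P(M+4) = 6 × 0.8009^2 × 0.1991^2 = 0.152563
P(M+6) = 4 × 0.8009^1 × 0.1991^3 = 0.025284
P(M+8) = 0.1991^4 = 0.001571
The M peak is largest (0.411446); scaling to 100 gives 100.00 : 99.44 : 37.08 : 6.15 : 0.38.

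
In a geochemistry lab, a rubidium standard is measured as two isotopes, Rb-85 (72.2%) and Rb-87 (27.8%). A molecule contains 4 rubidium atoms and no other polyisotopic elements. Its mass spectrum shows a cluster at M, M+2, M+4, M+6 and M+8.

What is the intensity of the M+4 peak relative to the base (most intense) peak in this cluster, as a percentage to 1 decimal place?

57.8%

Term probabilities: M 0.2717, M+2 0.4185, M+4 0.2417, M+6 0.0620, M+8 0.0060. Base peak = M+2.
P(M+2) = C(4,1) × 0.722^3 × 0.278^1 = 4 × 0.37636705 × 0.2780 = 0.418520 (base)
P(M+4) = C(4,2) × 0.722^2 × 0.278^2 = 6 × 0.521284 × 0.077284 = 0.241721
Relative intensity = 0.241721 / 0.418520 × 100 = 57.8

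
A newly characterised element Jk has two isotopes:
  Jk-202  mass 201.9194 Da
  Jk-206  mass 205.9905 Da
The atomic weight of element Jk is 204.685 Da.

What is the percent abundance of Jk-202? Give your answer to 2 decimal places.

32.07%

With x = fraction of Jk-202 (so Jk-206 is 1 − x):
201.9194·x + 205.9905·(1 − x) = 204.685
(201.9194 − 205.9905)·x = 204.685 − 205.9905
x = -1.3055 / -4.0711 = 0.32068 → 32.07% Jk-202, 67.93% Jk-206.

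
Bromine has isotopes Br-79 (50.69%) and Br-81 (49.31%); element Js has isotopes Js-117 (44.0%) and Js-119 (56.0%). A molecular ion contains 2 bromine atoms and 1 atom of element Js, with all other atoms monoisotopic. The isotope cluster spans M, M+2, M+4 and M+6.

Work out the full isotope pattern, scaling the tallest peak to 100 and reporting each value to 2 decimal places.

29.22 : 94.03 : 100.00 : 35.19

Bromine pattern (n=2): 0.25694761 : 0.49990478 : 0.24314761
Element Js pattern (n=1): 0.4400 : 0.5600
Convolve the two distributions (both contribute in 2-u steps):
  M: 0.25694761×0.4400 = 0.113057
  M+2: 0.25694761×0.5600 + 0.49990478×0.4400 = 0.363849
  M+4: 0.49990478×0.5600 + 0.24314761×0.4400 = 0.386932
  M+6: 0.24314761×0.5600 = 0.136163
Scale to base peak (0.386932) = 100: 29.22 : 94.03 : 100.00 : 35.19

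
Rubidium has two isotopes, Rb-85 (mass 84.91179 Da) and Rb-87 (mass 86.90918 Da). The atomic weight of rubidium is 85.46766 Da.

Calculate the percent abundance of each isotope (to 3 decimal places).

With x = fraction of Rb-85 (so Rb-87 is 1 − x):
84.91179·x + 86.90918·(1 − x) = 85.46766
(84.91179 − 86.90918)·x = 85.46766 − 86.90918
x = -1.44152 / -1.99739 = 0.72170 → 72.170% Rb-85, 27.830% Rb-87.

Rb-85: 72.170%, Rb-87: 27.830%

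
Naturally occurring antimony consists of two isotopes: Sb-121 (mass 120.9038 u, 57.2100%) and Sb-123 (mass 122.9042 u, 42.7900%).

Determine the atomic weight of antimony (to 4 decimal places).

121.7598 u

Average mass = Σ (abundance × isotope mass) = 0.572100 × 120.9038 + 0.427900 × 122.9042
= 69.16906 + 52.59071 = 121.75977 u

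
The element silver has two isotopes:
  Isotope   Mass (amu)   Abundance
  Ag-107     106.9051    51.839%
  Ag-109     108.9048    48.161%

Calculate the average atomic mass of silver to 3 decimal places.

Ar = Σ fᵢ·mᵢ = 0.51839 × 106.9051 + 0.48161 × 108.9048
= 55.41853 + 52.44964 = 107.86817 amu

107.868 amu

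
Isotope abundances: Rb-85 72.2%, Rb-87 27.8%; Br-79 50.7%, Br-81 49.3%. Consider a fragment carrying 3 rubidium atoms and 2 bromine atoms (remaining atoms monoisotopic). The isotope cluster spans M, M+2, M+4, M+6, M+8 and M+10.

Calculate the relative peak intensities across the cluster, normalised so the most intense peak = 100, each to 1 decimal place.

Rubidium pattern (n=3): 0.37636705 : 0.43475086 : 0.16739714 : 0.02148495
Bromine pattern (n=2): 0.257049 : 0.499902 : 0.243049
Convolve the two distributions (both contribute in 2-u steps):
  M: 0.37636705×0.257049 = 0.096745
  M+2: 0.37636705×0.499902 + 0.43475086×0.257049 = 0.299899
  M+4: 0.37636705×0.243049 + 0.43475086×0.499902 + 0.16739714×0.257049 = 0.351838
  M+6: 0.43475086×0.243049 + 0.16739714×0.499902 + 0.02148495×0.257049 = 0.194871
  M+8: 0.16739714×0.243049 + 0.02148495×0.499902 = 0.051426
  M+10: 0.02148495×0.243049 = 0.005222
Scale to base peak (0.351838) = 100: 27.5 : 85.2 : 100.0 : 55.4 : 14.6 : 1.5

27.5 : 85.2 : 100.0 : 55.4 : 14.6 : 1.5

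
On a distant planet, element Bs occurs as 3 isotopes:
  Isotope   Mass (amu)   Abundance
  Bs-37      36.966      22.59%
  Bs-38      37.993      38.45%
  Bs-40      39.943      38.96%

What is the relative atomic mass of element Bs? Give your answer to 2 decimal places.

Ar = Σ fᵢ·mᵢ = 0.2259 × 36.966 + 0.3845 × 37.993 + 0.3896 × 39.943
= 8.3506 + 14.6083 + 15.5618 = 38.5207 amu

38.52 amu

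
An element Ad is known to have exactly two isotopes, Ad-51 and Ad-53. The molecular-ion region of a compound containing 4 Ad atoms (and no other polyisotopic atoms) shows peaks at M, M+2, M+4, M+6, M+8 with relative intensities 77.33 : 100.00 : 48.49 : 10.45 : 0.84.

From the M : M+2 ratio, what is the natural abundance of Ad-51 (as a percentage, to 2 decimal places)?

Let p = fractional abundance of Ad-51. I(M+2)/I(M) = [C(4,1)·p^3·(1−p)] / p^4 = 4·(1−p)/p = 100.00/77.33 = 1.2932
(1−p)/p = 1.2932/4 = 0.3233  ⇒  p = 1/(1 + 0.3233) = 0.7557
Ad-51: 75.57%, Ad-53: 24.43%.

75.57%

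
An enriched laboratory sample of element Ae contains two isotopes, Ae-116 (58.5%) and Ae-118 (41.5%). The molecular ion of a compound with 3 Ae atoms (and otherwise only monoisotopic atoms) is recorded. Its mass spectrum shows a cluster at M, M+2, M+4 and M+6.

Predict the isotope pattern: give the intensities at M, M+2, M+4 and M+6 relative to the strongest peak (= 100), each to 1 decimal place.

47.0 : 100.0 : 70.9 : 16.8

The 3 Ae atoms are independent, so intensities follow the terms of (0.585 + 0.415)^3.
P(M) = 0.585^3 = 0.200202
P(M+2) = 3 × 0.585^2 × 0.415^1 = 0.426070
P(M+4) = 3 × 0.585^1 × 0.415^2 = 0.302255
P(M+6) = 0.415^3 = 0.071473
The M+2 peak is largest (0.426070); scaling to 100 gives 47.0 : 100.0 : 70.9 : 16.8.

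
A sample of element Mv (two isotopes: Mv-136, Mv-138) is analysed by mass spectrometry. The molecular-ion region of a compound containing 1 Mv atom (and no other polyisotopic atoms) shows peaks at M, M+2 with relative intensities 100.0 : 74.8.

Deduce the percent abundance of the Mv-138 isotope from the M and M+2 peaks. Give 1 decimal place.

42.8%

Let p = fractional abundance of Mv-136. I(M+2)/I(M) = [C(1,1)·p^0·(1−p)] / p^1 = 1·(1−p)/p = 74.8/100.0 = 0.7480
(1−p)/p = 0.7480/1 = 0.7480  ⇒  p = 1/(1 + 0.7480) = 0.5721
Mv-136: 57.2%, Mv-138: 42.8%.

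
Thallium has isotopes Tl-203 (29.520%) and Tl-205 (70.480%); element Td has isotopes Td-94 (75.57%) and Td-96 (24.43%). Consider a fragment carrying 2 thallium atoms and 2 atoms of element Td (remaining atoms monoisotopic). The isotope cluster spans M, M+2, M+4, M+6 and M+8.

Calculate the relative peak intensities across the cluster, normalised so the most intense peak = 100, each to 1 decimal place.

11.2 : 61.0 : 100.0 : 47.1 : 6.7

Thallium pattern (n=2): 0.08714304 : 0.41611392 : 0.49674304
Element Td pattern (n=2): 0.57108249 : 0.36923502 : 0.05968249
Convolve the two distributions (both contribute in 2-u steps):
  M: 0.08714304×0.57108249 = 0.049766
  M+2: 0.08714304×0.36923502 + 0.41611392×0.57108249 = 0.269812
  M+4: 0.08714304×0.05968249 + 0.41611392×0.36923502 + 0.49674304×0.57108249 = 0.442526
  M+6: 0.41611392×0.05968249 + 0.49674304×0.36923502 = 0.208250
  M+8: 0.49674304×0.05968249 = 0.029647
Scale to base peak (0.442526) = 100: 11.2 : 61.0 : 100.0 : 47.1 : 6.7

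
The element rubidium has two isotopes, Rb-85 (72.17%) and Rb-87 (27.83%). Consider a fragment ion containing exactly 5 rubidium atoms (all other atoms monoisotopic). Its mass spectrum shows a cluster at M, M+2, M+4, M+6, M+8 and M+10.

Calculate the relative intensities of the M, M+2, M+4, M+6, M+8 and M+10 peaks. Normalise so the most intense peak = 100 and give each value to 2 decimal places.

The 5 Rb atoms are independent, so intensities follow the terms of (0.7217 + 0.2783)^5.
P(M) = 0.7217^5 = 0.195787
P(M+2) = 5 × 0.7217^4 × 0.2783^1 = 0.377494
P(M+4) = 10 × 0.7217^3 × 0.2783^2 = 0.291136
P(M+6) = 10 × 0.7217^2 × 0.2783^3 = 0.112267
P(M+8) = 5 × 0.7217^1 × 0.2783^4 = 0.021646
P(M+10) = 0.2783^5 = 0.001669
The M+2 peak is largest (0.377494); scaling to 100 gives 51.86 : 100.00 : 77.12 : 29.74 : 5.73 : 0.44.

51.86 : 100.00 : 77.12 : 29.74 : 5.73 : 0.44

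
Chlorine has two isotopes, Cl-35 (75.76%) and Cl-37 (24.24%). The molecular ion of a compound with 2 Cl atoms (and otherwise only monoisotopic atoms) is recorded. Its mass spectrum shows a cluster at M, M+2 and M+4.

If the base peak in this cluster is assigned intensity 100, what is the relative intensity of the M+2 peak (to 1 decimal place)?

64.0

Binomial terms of (0.7576 + 0.2424)^2: M 0.5740, M+2 0.3673, M+4 0.0588 → M is the base peak.
P(M) = C(2,0) × 0.7576^2 × 0.2424^0 = 1 × 0.57395776 × 1.0000 = 0.573958 (base)
P(M+2) = C(2,1) × 0.7576^1 × 0.2424^1 = 2 × 0.7576 × 0.2424 = 0.367284
Relative intensity = 0.367284 / 0.573958 × 100 = 64.0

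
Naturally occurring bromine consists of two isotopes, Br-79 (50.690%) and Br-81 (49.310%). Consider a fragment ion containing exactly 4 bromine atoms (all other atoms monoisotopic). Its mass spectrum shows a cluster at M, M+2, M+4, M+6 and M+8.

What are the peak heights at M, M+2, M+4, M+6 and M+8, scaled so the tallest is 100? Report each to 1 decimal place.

The 4 Br atoms are independent, so intensities follow the terms of (0.50690 + 0.49310)^4.
P(M) = 0.50690^4 = 0.066022
P(M+2) = 4 × 0.50690^3 × 0.49310^1 = 0.256899
P(M+4) = 6 × 0.50690^2 × 0.49310^2 = 0.374857
P(M+6) = 4 × 0.50690^1 × 0.49310^3 = 0.243101
P(M+8) = 0.49310^4 = 0.059121
The M+4 peak is largest (0.374857); scaling to 100 gives 17.6 : 68.5 : 100.0 : 64.9 : 15.8.

17.6 : 68.5 : 100.0 : 64.9 : 15.8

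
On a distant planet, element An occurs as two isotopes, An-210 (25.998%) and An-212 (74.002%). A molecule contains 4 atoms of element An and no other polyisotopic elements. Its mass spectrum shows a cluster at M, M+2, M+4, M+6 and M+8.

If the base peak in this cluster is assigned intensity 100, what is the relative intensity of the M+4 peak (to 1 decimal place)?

52.7

(0.25998 + 0.74002)^4 gives M 0.0046, M+2 0.0520, M+4 0.2221, M+6 0.4214, M+8 0.2999; the largest is M+6.
P(M+6) = C(4,3) × 0.25998^1 × 0.74002^3 = 4 × 0.25998 × 0.40525686 = 0.421435 (base)
P(M+4) = C(4,2) × 0.25998^2 × 0.74002^2 = 6 × 0.0675896 × 0.5476296 = 0.222084
Relative intensity = 0.222084 / 0.421435 × 100 = 52.7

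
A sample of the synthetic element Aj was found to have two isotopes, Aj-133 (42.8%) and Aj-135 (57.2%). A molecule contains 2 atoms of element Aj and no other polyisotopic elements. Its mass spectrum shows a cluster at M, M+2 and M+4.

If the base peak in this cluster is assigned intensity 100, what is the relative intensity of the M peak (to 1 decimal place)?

37.4

(0.428 + 0.572)^2 gives M 0.1832, M+2 0.4896, M+4 0.3272; the largest is M+2.
P(M+2) = C(2,1) × 0.428^1 × 0.572^1 = 2 × 0.4280 × 0.5720 = 0.489632 (base)
P(M) = C(2,0) × 0.428^2 × 0.572^0 = 1 × 0.183184 × 1.0000 = 0.183184
Relative intensity = 0.183184 / 0.489632 × 100 = 37.4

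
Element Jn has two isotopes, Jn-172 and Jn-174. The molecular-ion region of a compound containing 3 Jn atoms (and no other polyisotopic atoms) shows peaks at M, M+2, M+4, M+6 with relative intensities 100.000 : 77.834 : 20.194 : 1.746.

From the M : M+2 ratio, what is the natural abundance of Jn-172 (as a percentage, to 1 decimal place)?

Let p = fractional abundance of Jn-172. I(M+2)/I(M) = [C(3,1)·p^2·(1−p)] / p^3 = 3·(1−p)/p = 77.834/100.000 = 0.7783
(1−p)/p = 0.7783/3 = 0.2594  ⇒  p = 1/(1 + 0.2594) = 0.7940
Jn-172: 79.4%, Jn-174: 20.6%.

79.4%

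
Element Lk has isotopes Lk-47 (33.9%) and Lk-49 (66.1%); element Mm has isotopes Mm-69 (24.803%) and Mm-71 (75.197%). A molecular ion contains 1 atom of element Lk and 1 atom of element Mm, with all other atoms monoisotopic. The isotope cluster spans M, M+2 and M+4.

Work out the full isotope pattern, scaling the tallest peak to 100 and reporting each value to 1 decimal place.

16.9 : 84.3 : 100.0

Element Lk pattern (n=1): 0.3390 : 0.6610
Element Mm pattern (n=1): 0.24803 : 0.75197
Convolve the two distributions (both contribute in 2-u steps):
  M: 0.3390×0.24803 = 0.084082
  M+2: 0.3390×0.75197 + 0.6610×0.24803 = 0.418866
  M+4: 0.6610×0.75197 = 0.497052
Scale to base peak (0.497052) = 100: 16.9 : 84.3 : 100.0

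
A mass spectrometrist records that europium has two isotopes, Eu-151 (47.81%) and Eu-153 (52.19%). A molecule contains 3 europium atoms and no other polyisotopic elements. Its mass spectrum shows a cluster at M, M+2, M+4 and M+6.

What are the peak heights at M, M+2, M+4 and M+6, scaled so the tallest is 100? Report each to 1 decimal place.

Each Eu atom is independently Eu-151 (p = 0.4781) or Eu-153 (q = 0.5219); the cluster is the binomial expansion (p + q)^3.
P(M) = 0.4781^3 = 0.109284
P(M+2) = 3 × 0.4781^2 × 0.5219^1 = 0.357887
P(M+4) = 3 × 0.4781^1 × 0.5219^2 = 0.390674
P(M+6) = 0.5219^3 = 0.142155
The M+4 peak is largest (0.390674); scaling to 100 gives 28.0 : 91.6 : 100.0 : 36.4.

28.0 : 91.6 : 100.0 : 36.4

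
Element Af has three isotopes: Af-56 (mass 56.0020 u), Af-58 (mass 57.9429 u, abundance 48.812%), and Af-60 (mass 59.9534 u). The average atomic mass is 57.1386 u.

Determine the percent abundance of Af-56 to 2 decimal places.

The remaining 51.188% is split between Af-56 (fraction x) and Af-60 (fraction 0.51188 − x).
Substituting: 56.0020x + 59.9534(0.51188 − x) = 28.855511652
(56.0020 − 59.9534)x = -1.83343474  ⇒  x = 0.46400, y = 0.04788
Af-56: 46.40%, Af-60: 4.79%.

46.40%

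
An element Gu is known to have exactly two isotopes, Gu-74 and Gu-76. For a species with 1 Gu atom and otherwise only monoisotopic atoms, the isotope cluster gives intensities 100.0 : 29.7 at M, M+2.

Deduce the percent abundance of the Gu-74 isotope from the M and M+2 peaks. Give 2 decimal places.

77.10%

If p is the fraction of Gu that is Gu-74, then I(M+2)/I(M) = [C(1,1)·p^0·(1−p)] / p^1 = 1·(1−p)/p = 29.7/100.0 = 0.2970
(1−p)/p = 0.2970/1 = 0.2970  ⇒  p = 1/(1 + 0.2970) = 0.7710
Gu-74: 77.10%, Gu-76: 22.90%.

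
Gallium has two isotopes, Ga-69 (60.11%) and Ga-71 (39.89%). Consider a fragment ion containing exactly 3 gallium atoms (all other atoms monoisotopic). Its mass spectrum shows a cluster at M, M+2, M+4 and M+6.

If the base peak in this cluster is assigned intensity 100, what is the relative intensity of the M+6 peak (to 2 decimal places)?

14.68

(0.6011 + 0.3989)^3 gives M 0.2172, M+2 0.4324, M+4 0.2869, M+6 0.0635; the largest is M+2.
P(M+2) = C(3,1) × 0.6011^2 × 0.3989^1 = 3 × 0.36132121 × 0.3989 = 0.432393 (base)
P(M+6) = C(3,3) × 0.6011^0 × 0.3989^3 = 1 × 1.0000 × 0.06347345 = 0.063473
Relative intensity = 0.063473 / 0.432393 × 100 = 14.68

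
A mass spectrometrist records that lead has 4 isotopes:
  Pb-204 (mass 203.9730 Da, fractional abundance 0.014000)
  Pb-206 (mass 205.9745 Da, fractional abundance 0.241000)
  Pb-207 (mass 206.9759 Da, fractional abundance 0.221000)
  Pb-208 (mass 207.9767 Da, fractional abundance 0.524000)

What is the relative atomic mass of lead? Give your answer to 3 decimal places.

Average mass = Σ (abundance × isotope mass) = 0.014000 × 203.9730 + 0.241000 × 205.9745 + 0.221000 × 206.9759 + 0.524000 × 207.9767
= 2.85562 + 49.63985 + 45.74167 + 108.97979 = 207.21693 Da

207.217 Da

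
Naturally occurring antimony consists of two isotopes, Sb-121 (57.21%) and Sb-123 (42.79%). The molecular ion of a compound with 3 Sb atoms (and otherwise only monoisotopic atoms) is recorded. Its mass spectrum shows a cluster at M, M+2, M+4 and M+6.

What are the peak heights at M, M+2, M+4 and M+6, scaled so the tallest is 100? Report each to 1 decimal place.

44.6 : 100.0 : 74.8 : 18.6

Each Sb atom is independently Sb-121 (p = 0.5721) or Sb-123 (q = 0.4279); the cluster is the binomial expansion (p + q)^3.
P(M) = 0.5721^3 = 0.187247
P(M+2) = 3 × 0.5721^2 × 0.4279^1 = 0.420153
P(M+4) = 3 × 0.5721^1 × 0.4279^2 = 0.314252
P(M+6) = 0.4279^3 = 0.078348
The M+2 peak is largest (0.420153); scaling to 100 gives 44.6 : 100.0 : 74.8 : 18.6.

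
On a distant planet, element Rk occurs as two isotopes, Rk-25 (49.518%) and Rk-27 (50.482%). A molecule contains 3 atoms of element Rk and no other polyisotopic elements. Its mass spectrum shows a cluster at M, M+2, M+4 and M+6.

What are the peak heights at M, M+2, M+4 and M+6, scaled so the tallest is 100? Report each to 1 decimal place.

The 3 Rk atoms are independent, so intensities follow the terms of (0.49518 + 0.50482)^3.
P(M) = 0.49518^3 = 0.121420
P(M+2) = 3 × 0.49518^2 × 0.50482^1 = 0.371350
P(M+4) = 3 × 0.49518^1 × 0.50482^2 = 0.378580
P(M+6) = 0.50482^3 = 0.128650
The M+4 peak is largest (0.378580); scaling to 100 gives 32.1 : 98.1 : 100.0 : 34.0.

32.1 : 98.1 : 100.0 : 34.0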